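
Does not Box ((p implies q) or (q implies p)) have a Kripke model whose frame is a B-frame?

1. not Box ((p implies q) or (q implies p)), u
2. not ((p implies q) or (q implies p)), v
3. not (p implies q), v
4. not (q implies p), v
5. p, v
6. not q, v
7. q, v
8. not p, v
Accessibility: uRu, uRv, vRu, vRv
Branch closes: q and not q both at v.
Every branch closes; the branch above is one of them.

Unsatisfiable (every branch closes)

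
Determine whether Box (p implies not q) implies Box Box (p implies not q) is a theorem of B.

Invalid (countermodel exists)

Tableau for the negation not (Box (p implies not q) implies Box Box (p implies not q)):
1. not (Box (p implies not q) implies Box Box (p implies not q)), w0
2. Box (p implies not q), w0
3. not Box Box (p implies not q), w0
4. p implies not q, w0
5. not q, w0
6. not Box (p implies not q), w1
7. p implies not q, w1
8. not q, w1
9. not (p implies not q), w2
10. p, w2
11. q, w2
Accessibility: w0Rw0, w0Rw1, w1Rw0, w1Rw1, w1Rw2, w2Rw1, w2Rw2
The negation has an open branch (countermodel exists).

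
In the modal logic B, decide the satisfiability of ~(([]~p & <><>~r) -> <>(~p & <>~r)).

1. ~(([]~p & <><>~r) -> <>(~p & <>~r)), u
2. []~p & <><>~r, u   [~->-rule on 1]
3. ~<>(~p & <>~r), u   [~->-rule on 1]
4. []~p, u   [&-rule on 2]
5. <><>~r, u   [&-rule on 2]
6. ~(~p & <>~r), u   [~<>-rule on 3 via uRu]
7. ~p, u   [[]-rule on 4 via uRu]
8. ~<>~r, u   [~&-rule on 6 (branches; this branch)]
9. r, u   [~<>-rule on 8 via uRu]
10. <>~r, v   [<>-rule on 5: fresh world v, uRv]
11. ~(~p & <>~r), v   [~<>-rule on 3 via uRv]
12. ~p, v   [[]-rule on 4 via uRv]
13. r, v   [~<>-rule on 8 via uRv]
14. ~<>~r, v   [~&-rule on 11 (branches; this branch)]
15. ~r, w   [<>-rule on 10: fresh world w, vRw]
16. r, w   [~<>-rule on 14 via vRw]
Accessibility: uRu, uRv, vRu, vRv, vRw, wRv, wRw
Branch closes: r and ~r both at w.
All branches of the tableau close; one closing branch shown above.

No, unsatisfiable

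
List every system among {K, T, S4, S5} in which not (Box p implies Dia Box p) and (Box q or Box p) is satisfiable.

K

K-tableau for the formula:
1. not (Box p implies Dia Box p) and (Box q or Box p), 0
2. not (Box p implies Dia Box p), 0   [and-rule on 1]
3. Box q or Box p, 0   [and-rule on 1]
4. Box p, 0   [neg-implies-rule on 2]
5. not Dia Box p, 0   [neg-implies-rule on 2]
Complete open branch: satisfiable in K.
T-tableau for the formula:
1. not (Box p implies Dia Box p) and (Box q or Box p), 0
2. not (Box p implies Dia Box p), 0   [and-rule on 1]
3. Box q or Box p, 0   [and-rule on 1]
4. Box p, 0   [neg-implies-rule on 2]
5. not Dia Box p, 0   [neg-implies-rule on 2]
6. p, 0   [Box-rule on 4 via 0R0]
7. not Box p, 0   [neg-Dia-rule on 5 via 0R0]
8. Box q, 0   [or-rule on 3 (branches; this branch)]
9. q, 0   [Box-rule on 8 via 0R0]
10. not p, 1   [neg-Box-rule on 7: fresh world 1, 0R1]
11. p, 1   [Box-rule on 4 via 0R1]
Accessibility: 0R0, 0R1, 1R1
Branch closes: p and not p both at 1.
Every branch closes (one shown): unsatisfiable in T, hence also in S4, S5 (every S4/S5-frame is a T-frame).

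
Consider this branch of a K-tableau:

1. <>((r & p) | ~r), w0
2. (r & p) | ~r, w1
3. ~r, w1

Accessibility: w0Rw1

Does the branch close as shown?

No, open

No atom appears with both signs at the same world.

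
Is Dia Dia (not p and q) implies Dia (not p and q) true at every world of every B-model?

Not valid

Tableau for the negation not (Dia Dia (not p and q) implies Dia (not p and q)):
1. not (Dia Dia (not p and q) implies Dia (not p and q)), 0
2. Dia Dia (not p and q), 0   [neg-implies-rule on 1]
3. not Dia (not p and q), 0   [neg-implies-rule on 1]
4. not (not p and q), 0   [neg-Dia-rule on 3 via 0R0]
5. not q, 0   [neg-and-rule on 4 (branches; this branch)]
6. Dia (not p and q), 1   [Dia-rule on 2: fresh world 1, 0R1]
7. not (not p and q), 1   [neg-Dia-rule on 3 via 0R1]
8. not q, 1   [neg-and-rule on 7 (branches; this branch)]
9. not p and q, 2   [Dia-rule on 6: fresh world 2, 1R2]
10. not p, 2   [and-rule on 9]
11. q, 2   [and-rule on 9]
Accessibility: 0R0, 0R1, 1R0, 1R1, 1R2, 2R1, 2R2
The negation has an open branch (countermodel exists).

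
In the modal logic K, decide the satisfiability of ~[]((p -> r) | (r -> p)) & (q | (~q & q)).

No, unsatisfiable

1. ~[]((p -> r) | (r -> p)) & (q | (~q & q)), u
2. ~[]((p -> r) | (r -> p)), u
3. q | (~q & q), u
4. q, u
5. ~((p -> r) | (r -> p)), v
6. ~(p -> r), v
7. ~(r -> p), v
8. p, v
9. ~r, v
10. r, v
11. ~p, v
Accessibility: uRv
Branch closes: r and ~r both at v.
All branches of the tableau close; one closing branch shown above.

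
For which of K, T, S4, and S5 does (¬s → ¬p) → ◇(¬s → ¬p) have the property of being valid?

T-tableau for the negation ¬((¬s → ¬p) → ◇(¬s → ¬p)):
1. ¬((¬s → ¬p) → ◇(¬s → ¬p)), 0
2. ¬s → ¬p, 0
3. ¬◇(¬s → ¬p), 0
4. ¬(¬s → ¬p), 0
5. ¬s, 0
6. p, 0
7. ¬p, 0
Accessibility: 0R0
Branch closes: p and ¬p both at 0.
Every branch closes (one shown): valid in T, hence also in S4, S5 (every theorem of T is a theorem of S4 and S5).
K-tableau for the negation ¬((¬s → ¬p) → ◇(¬s → ¬p)):
1. ¬((¬s → ¬p) → ◇(¬s → ¬p)), 0
2. ¬s → ¬p, 0
3. ¬◇(¬s → ¬p), 0
4. ¬p, 0
Complete open branch: countermodel on a K-frame, so not valid in K.

T, S4, S5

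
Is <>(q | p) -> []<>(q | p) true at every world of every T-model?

Tableau for the negation ~(<>(q | p) -> []<>(q | p)):
1. ~(<>(q | p) -> []<>(q | p)), 0
2. <>(q | p), 0   [~->-rule on 1]
3. ~[]<>(q | p), 0   [~->-rule on 1]
4. q | p, 1   [<>-rule on 2: fresh world 1, 0R1]
5. p, 1   [|-rule on 4 (branches; this branch)]
6. ~<>(q | p), 2   [~[]-rule on 3: fresh world 2, 0R2]
7. ~(q | p), 2   [~<>-rule on 6 via 2R2]
8. ~q, 2   [~|-rule on 7]
9. ~p, 2   [~|-rule on 7]
Accessibility: 0R0, 0R1, 0R2, 1R1, 2R2
The negation has an open branch (countermodel exists).

Not valid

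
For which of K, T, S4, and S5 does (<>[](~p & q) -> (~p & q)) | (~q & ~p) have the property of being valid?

S4-tableau for the negation ~((<>[](~p & q) -> (~p & q)) | (~q & ~p)):
1. ~((<>[](~p & q) -> (~p & q)) | (~q & ~p)), 0
2. ~(<>[](~p & q) -> (~p & q)), 0
3. ~(~q & ~p), 0
4. <>[](~p & q), 0
5. ~(~p & q), 0
6. p, 0
7. ~q, 0
8. [](~p & q), 1
9. ~p & q, 1
10. ~p, 1
11. q, 1
Accessibility: 0R0, 0R1, 1R1
Complete open branch: countermodel on an S4-frame, so not valid in S4, nor in K, T (the same frame is also a K-frame and a T-frame).
S5-tableau for the negation ~((<>[](~p & q) -> (~p & q)) | (~q & ~p)):
1. ~((<>[](~p & q) -> (~p & q)) | (~q & ~p)), 0
2. ~(<>[](~p & q) -> (~p & q)), 0
3. ~(~q & ~p), 0
4. <>[](~p & q), 0
5. ~(~p & q), 0
6. p, 0
7. ~q, 0
8. [](~p & q), 1
9. ~p & q, 0
10. ~p, 0
11. q, 0
Accessibility: 0R0, 0R1, 1R0, 1R1
Branch closes: p and ~p both at 0.
Every branch closes (one shown): valid in S5.

S5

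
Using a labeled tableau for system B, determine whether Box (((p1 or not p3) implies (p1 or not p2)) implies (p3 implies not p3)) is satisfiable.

1. Box (((p1 or not p3) implies (p1 or not p2)) implies (p3 implies not p3)), u
2. ((p1 or not p3) implies (p1 or not p2)) implies (p3 implies not p3), u   [Box-rule on 1 via uRu]
3. p3 implies not p3, u   [implies-rule on 2 (branches; this branch)]
4. not p3, u   [implies-rule on 3 (branches; this branch)]
Accessibility: uRu

Satisfiable (open branch found)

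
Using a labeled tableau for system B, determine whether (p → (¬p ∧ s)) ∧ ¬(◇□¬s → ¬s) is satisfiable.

1. (p → (¬p ∧ s)) ∧ ¬(◇□¬s → ¬s), 0
2. p → (¬p ∧ s), 0   [∧-rule on 1]
3. ¬(◇□¬s → ¬s), 0   [∧-rule on 1]
4. ◇□¬s, 0   [¬→-rule on 3]
5. s, 0   [¬→-rule on 3]
6. ¬p ∧ s, 0   [→-rule on 2 (branches; this branch)]
7. ¬p, 0   [∧-rule on 6]
8. □¬s, 1   [◇-rule on 4: fresh world 1, 0R1]
9. ¬s, 0   [□-rule on 8 via 1R0]
Accessibility: 0R0, 0R1, 1R0, 1R1
Branch closes: s and ¬s both at 0.
(One branch shown.) All branches close.

Unsatisfiable (every branch closes)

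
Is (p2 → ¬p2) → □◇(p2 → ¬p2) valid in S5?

Tableau for the negation ¬((p2 → ¬p2) → □◇(p2 → ¬p2)):
1. ¬((p2 → ¬p2) → □◇(p2 → ¬p2)), u
2. p2 → ¬p2, u   [¬→-rule on 1]
3. ¬□◇(p2 → ¬p2), u   [¬→-rule on 1]
4. ¬p2, u   [→-rule on 2 (branches; this branch)]
5. ¬◇(p2 → ¬p2), v   [¬□-rule on 3: fresh world v, uRv]
6. ¬(p2 → ¬p2), u   [¬◇-rule on 5 via vRu]
7. p2, u   [¬→-rule on 6]
Accessibility: uRu, uRv, vRu, vRv
Branch closes: p2 and ¬p2 both at u.
All branches of the negation close; one closing branch shown above.

Valid in S5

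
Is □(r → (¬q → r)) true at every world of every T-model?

Tableau for the negation ¬□(r → (¬q → r)):
1. ¬□(r → (¬q → r)), u
2. ¬(r → (¬q → r)), v   [¬□-rule on 1: fresh world v, uRv]
3. r, v   [¬→-rule on 2]
4. ¬(¬q → r), v   [¬→-rule on 2]
5. ¬q, v   [¬→-rule on 4]
6. ¬r, v   [¬→-rule on 4]
Accessibility: uRu, uRv, vRv
Branch closes: r and ¬r both at v.
Every branch of the negation's tableau closes; the branch above is one of them.

Valid in T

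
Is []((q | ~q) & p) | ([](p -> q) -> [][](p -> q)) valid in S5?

Tableau for the negation ~([]((q | ~q) & p) | ([](p -> q) -> [][](p -> q))):
1. ~([]((q | ~q) & p) | ([](p -> q) -> [][](p -> q))), w0
2. ~[]((q | ~q) & p), w0   [~|-rule on 1]
3. ~([](p -> q) -> [][](p -> q)), w0   [~|-rule on 1]
4. [](p -> q), w0   [~->-rule on 3]
5. ~[][](p -> q), w0   [~->-rule on 3]
6. p -> q, w0   [[]-rule on 4 via w0Rw0]
7. q, w0   [->-rule on 6 (branches; this branch)]
8. ~((q | ~q) & p), w1   [~[]-rule on 2: fresh world w1, w0Rw1]
9. p -> q, w1   [[]-rule on 4 via w0Rw1]
10. ~p, w1   [~&-rule on 8 (branches; this branch)]
11. q, w1   [->-rule on 9 (branches; this branch)]
12. ~[](p -> q), w2   [~[]-rule on 5: fresh world w2, w0Rw2]
13. p -> q, w2   [[]-rule on 4 via w0Rw2]
14. q, w2   [->-rule on 13 (branches; this branch)]
15. ~(p -> q), w3   [~[]-rule on 12: fresh world w3, w2Rw3]
16. p, w3   [~->-rule on 15]
17. ~q, w3   [~->-rule on 15]
18. p -> q, w3   [[]-rule on 4 via w0Rw3]
19. q, w3   [->-rule on 18 (branches; this branch)]
Accessibility: w0Rw0, w0Rw1, w0Rw2, w0Rw3, w1Rw0, w1Rw1, w1Rw2, w1Rw3, w2Rw0, w2Rw1, w2Rw2, w2Rw3, w3Rw0, w3Rw1, w3Rw2, w3Rw3
Branch closes: q and ~q both at w3.
All branches of the negation close; one closing branch shown above.

Valid in S5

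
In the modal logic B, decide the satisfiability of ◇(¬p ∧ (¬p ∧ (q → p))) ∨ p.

1. ◇(¬p ∧ (¬p ∧ (q → p))) ∨ p, u
2. p, u
Accessibility: uRu

Satisfiable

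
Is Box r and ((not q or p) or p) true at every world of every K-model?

No, not valid

Tableau for the negation not (Box r and ((not q or p) or p)):
1. not (Box r and ((not q or p) or p)), 0
2. not ((not q or p) or p), 0   [neg-and-rule on 1 (branches; this branch)]
3. not (not q or p), 0   [neg-or-rule on 2]
4. not p, 0   [neg-or-rule on 2]
5. q, 0   [neg-or-rule on 3]
The negation has an open branch (countermodel exists).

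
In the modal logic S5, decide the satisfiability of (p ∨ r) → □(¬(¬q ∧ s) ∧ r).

1. (p ∨ r) → □(¬(¬q ∧ s) ∧ r), w0
2. □(¬(¬q ∧ s) ∧ r), w0
3. ¬(¬q ∧ s) ∧ r, w0
4. ¬(¬q ∧ s), w0
5. r, w0
6. ¬s, w0
Accessibility: w0Rw0

Satisfiable (open branch found)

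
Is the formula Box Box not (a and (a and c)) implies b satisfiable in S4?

Satisfiable (open branch found)

1. Box Box not (a and (a and c)) implies b, 0
2. b, 0
Accessibility: 0R0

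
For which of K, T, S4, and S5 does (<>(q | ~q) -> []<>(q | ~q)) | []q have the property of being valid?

T-tableau for the negation ~((<>(q | ~q) -> []<>(q | ~q)) | []q):
1. ~((<>(q | ~q) -> []<>(q | ~q)) | []q), u
2. ~(<>(q | ~q) -> []<>(q | ~q)), u
3. ~[]q, u
4. <>(q | ~q), u
5. ~[]<>(q | ~q), u
6. ~q, v
7. q | ~q, w
8. ~q, w
9. ~<>(q | ~q), x
10. ~(q | ~q), x
11. ~q, x
12. q, x
Accessibility: uRu, uRv, uRw, uRx, vRv, wRw, xRx
Branch closes: q and ~q both at x.
Every branch closes (one shown): valid in T, hence also in S4, S5 (every theorem of T is a theorem of S4 and S5).
K-tableau for the negation ~((<>(q | ~q) -> []<>(q | ~q)) | []q):
1. ~((<>(q | ~q) -> []<>(q | ~q)) | []q), u
2. ~(<>(q | ~q) -> []<>(q | ~q)), u
3. ~[]q, u
4. <>(q | ~q), u
5. ~[]<>(q | ~q), u
6. ~q, v
7. q | ~q, w
8. ~q, w
9. ~<>(q | ~q), x
Accessibility: uRv, uRw, uRx
Complete open branch: countermodel on a K-frame, so not valid in K.

T, S4, S5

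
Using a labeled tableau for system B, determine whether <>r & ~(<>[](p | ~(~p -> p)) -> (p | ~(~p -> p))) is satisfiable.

1. <>r & ~(<>[](p | ~(~p -> p)) -> (p | ~(~p -> p))), 0
2. <>r, 0   [&-rule on 1]
3. ~(<>[](p | ~(~p -> p)) -> (p | ~(~p -> p))), 0   [&-rule on 1]
4. <>[](p | ~(~p -> p)), 0   [~->-rule on 3]
5. ~(p | ~(~p -> p)), 0   [~->-rule on 3]
6. ~p, 0   [~|-rule on 5]
7. ~p -> p, 0   [~|-rule on 5]
8. p, 0   [->-rule on 7 (branches; this branch)]
Accessibility: 0R0
Branch closes: p and ~p both at 0.
(One branch shown.) All branches close.

Unsatisfiable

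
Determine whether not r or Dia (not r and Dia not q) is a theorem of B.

Tableau for the negation not (not r or Dia (not r and Dia not q)):
1. not (not r or Dia (not r and Dia not q)), 0
2. r, 0
3. not Dia (not r and Dia not q), 0
4. not (not r and Dia not q), 0
5. not Dia not q, 0
6. q, 0
Accessibility: 0R0
The negation has an open branch (countermodel exists).

Invalid (countermodel exists)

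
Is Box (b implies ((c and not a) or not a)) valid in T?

Tableau for the negation not Box (b implies ((c and not a) or not a)):
1. not Box (b implies ((c and not a) or not a)), w0
2. not (b implies ((c and not a) or not a)), w1
3. b, w1
4. not ((c and not a) or not a), w1
5. not (c and not a), w1
6. a, w1
Accessibility: w0Rw0, w0Rw1, w1Rw1
The negation has an open branch (countermodel exists).

Not valid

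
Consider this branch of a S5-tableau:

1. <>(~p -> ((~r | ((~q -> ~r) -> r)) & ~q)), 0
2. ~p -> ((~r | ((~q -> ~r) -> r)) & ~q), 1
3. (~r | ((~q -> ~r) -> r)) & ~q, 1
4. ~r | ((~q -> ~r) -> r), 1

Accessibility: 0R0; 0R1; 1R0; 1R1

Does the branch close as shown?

No atom appears with both signs at the same world.

Not closed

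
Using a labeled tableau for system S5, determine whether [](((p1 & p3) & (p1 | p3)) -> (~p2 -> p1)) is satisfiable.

1. [](((p1 & p3) & (p1 | p3)) -> (~p2 -> p1)), u
2. ((p1 & p3) & (p1 | p3)) -> (~p2 -> p1), u   [[]-rule on 1 via uRu]
3. ~p2 -> p1, u   [->-rule on 2 (branches; this branch)]
4. p1, u   [->-rule on 3 (branches; this branch)]
Accessibility: uRu

Satisfiable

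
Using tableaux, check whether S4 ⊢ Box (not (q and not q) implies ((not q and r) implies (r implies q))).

Tableau for the negation not Box (not (q and not q) implies ((not q and r) implies (r implies q))):
1. not Box (not (q and not q) implies ((not q and r) implies (r implies q))), w0
2. not (not (q and not q) implies ((not q and r) implies (r implies q))), w1
3. not (q and not q), w1
4. not ((not q and r) implies (r implies q)), w1
5. not q and r, w1
6. not (r implies q), w1
7. not q, w1
8. r, w1
Accessibility: w0Rw0, w0Rw1, w1Rw1
The negation has an open branch (countermodel exists).

No, not valid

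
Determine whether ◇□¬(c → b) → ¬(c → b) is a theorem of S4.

Tableau for the negation ¬(◇□¬(c → b) → ¬(c → b)):
1. ¬(◇□¬(c → b) → ¬(c → b)), w0
2. ◇□¬(c → b), w0
3. c → b, w0
4. b, w0
5. □¬(c → b), w1
6. ¬(c → b), w1
7. c, w1
8. ¬b, w1
Accessibility: w0Rw0, w0Rw1, w1Rw1
The negation has an open branch (countermodel exists).

Invalid (countermodel exists)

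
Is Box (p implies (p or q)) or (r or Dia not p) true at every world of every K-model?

Valid in K

Tableau for the negation not (Box (p implies (p or q)) or (r or Dia not p)):
1. not (Box (p implies (p or q)) or (r or Dia not p)), u
2. not Box (p implies (p or q)), u
3. not (r or Dia not p), u
4. not r, u
5. not Dia not p, u
6. not (p implies (p or q)), v
7. p, v
8. not (p or q), v
9. not p, v
10. not q, v
Accessibility: uRv
Branch closes: p and not p both at v.
All branches of the negation close; one closing branch shown above.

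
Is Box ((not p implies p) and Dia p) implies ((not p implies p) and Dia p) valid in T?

Tableau for the negation not (Box ((not p implies p) and Dia p) implies ((not p implies p) and Dia p)):
1. not (Box ((not p implies p) and Dia p) implies ((not p implies p) and Dia p)), 0
2. Box ((not p implies p) and Dia p), 0   [neg-implies-rule on 1]
3. not ((not p implies p) and Dia p), 0   [neg-implies-rule on 1]
4. (not p implies p) and Dia p, 0   [Box-rule on 2 via 0R0]
5. not p implies p, 0   [and-rule on 4]
6. Dia p, 0   [and-rule on 4]
7. not Dia p, 0   [neg-and-rule on 3 (branches; this branch)]
8. not p, 0   [neg-Dia-rule on 7 via 0R0]
9. p, 0   [implies-rule on 5 (branches; this branch)]
Accessibility: 0R0
Branch closes: p and not p both at 0.
All branches of the negation close; one closing branch shown above.

Valid in T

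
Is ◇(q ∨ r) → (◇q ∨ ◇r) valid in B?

Tableau for the negation ¬(◇(q ∨ r) → (◇q ∨ ◇r)):
1. ¬(◇(q ∨ r) → (◇q ∨ ◇r)), u
2. ◇(q ∨ r), u
3. ¬(◇q ∨ ◇r), u
4. ¬◇q, u
5. ¬◇r, u
6. ¬q, u
7. ¬r, u
8. q ∨ r, v
9. ¬q, v
10. ¬r, v
11. r, v
Accessibility: uRu, uRv, vRu, vRv
Branch closes: r and ¬r both at v.
Every branch of the negation's tableau closes; the branch above is one of them.

Valid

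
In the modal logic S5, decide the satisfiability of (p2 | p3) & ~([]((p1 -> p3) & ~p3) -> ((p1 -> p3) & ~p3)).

Unsatisfiable (every branch closes)

1. (p2 | p3) & ~([]((p1 -> p3) & ~p3) -> ((p1 -> p3) & ~p3)), w0
2. p2 | p3, w0
3. ~([]((p1 -> p3) & ~p3) -> ((p1 -> p3) & ~p3)), w0
4. []((p1 -> p3) & ~p3), w0
5. ~((p1 -> p3) & ~p3), w0
6. (p1 -> p3) & ~p3, w0
7. p1 -> p3, w0
8. ~p3, w0
9. p2, w0
10. ~(p1 -> p3), w0
11. p1, w0
12. p3, w0
Accessibility: w0Rw0
Branch closes: p3 and ~p3 both at w0.
All branches of the tableau close; one closing branch shown above.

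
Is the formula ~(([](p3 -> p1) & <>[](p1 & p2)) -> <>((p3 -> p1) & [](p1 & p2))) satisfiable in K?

Unsatisfiable

1. ~(([](p3 -> p1) & <>[](p1 & p2)) -> <>((p3 -> p1) & [](p1 & p2))), u
2. [](p3 -> p1) & <>[](p1 & p2), u
3. ~<>((p3 -> p1) & [](p1 & p2)), u
4. [](p3 -> p1), u
5. <>[](p1 & p2), u
6. [](p1 & p2), v
7. ~((p3 -> p1) & [](p1 & p2)), v
8. p3 -> p1, v
9. ~[](p1 & p2), v
10. p1, v
11. ~(p1 & p2), w
12. p1 & p2, w
13. p1, w
14. p2, w
15. ~p2, w
Accessibility: uRv, vRw
Branch closes: p2 and ~p2 both at w.
All branches of the tableau close; one closing branch shown above.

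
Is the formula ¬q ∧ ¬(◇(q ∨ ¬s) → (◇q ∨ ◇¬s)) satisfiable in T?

No, unsatisfiable

1. ¬q ∧ ¬(◇(q ∨ ¬s) → (◇q ∨ ◇¬s)), u
2. ¬q, u
3. ¬(◇(q ∨ ¬s) → (◇q ∨ ◇¬s)), u
4. ◇(q ∨ ¬s), u
5. ¬(◇q ∨ ◇¬s), u
6. ¬◇q, u
7. ¬◇¬s, u
8. s, u
9. q ∨ ¬s, v
10. ¬q, v
11. s, v
12. ¬s, v
Accessibility: uRu, uRv, vRv
Branch closes: s and ¬s both at v.
All branches of the tableau close; one closing branch shown above.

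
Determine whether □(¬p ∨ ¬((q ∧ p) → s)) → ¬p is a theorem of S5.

Tableau for the negation ¬(□(¬p ∨ ¬((q ∧ p) → s)) → ¬p):
1. ¬(□(¬p ∨ ¬((q ∧ p) → s)) → ¬p), 0
2. □(¬p ∨ ¬((q ∧ p) → s)), 0
3. p, 0
4. ¬p ∨ ¬((q ∧ p) → s), 0
5. ¬((q ∧ p) → s), 0
6. q ∧ p, 0
7. ¬s, 0
8. q, 0
Accessibility: 0R0
The negation has an open branch (countermodel exists).

No, not valid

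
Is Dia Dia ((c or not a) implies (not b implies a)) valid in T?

Tableau for the negation not Dia Dia ((c or not a) implies (not b implies a)):
1. not Dia Dia ((c or not a) implies (not b implies a)), w0
2. not Dia ((c or not a) implies (not b implies a)), w0   [neg-Dia-rule on 1 via w0Rw0]
3. not ((c or not a) implies (not b implies a)), w0   [neg-Dia-rule on 2 via w0Rw0]
4. c or not a, w0   [neg-implies-rule on 3]
5. not (not b implies a), w0   [neg-implies-rule on 3]
6. not b, w0   [neg-implies-rule on 5]
7. not a, w0   [neg-implies-rule on 5]
Accessibility: w0Rw0
The negation has an open branch (countermodel exists).

Not valid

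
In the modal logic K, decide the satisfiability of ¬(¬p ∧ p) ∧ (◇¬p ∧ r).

Yes, satisfiable

1. ¬(¬p ∧ p) ∧ (◇¬p ∧ r), u
2. ¬(¬p ∧ p), u   [∧-rule on 1]
3. ◇¬p ∧ r, u   [∧-rule on 1]
4. ◇¬p, u   [∧-rule on 3]
5. r, u   [∧-rule on 3]
6. ¬p, u   [¬∧-rule on 2 (branches; this branch)]
7. ¬p, v   [◇-rule on 4: fresh world v, uRv]
Accessibility: uRv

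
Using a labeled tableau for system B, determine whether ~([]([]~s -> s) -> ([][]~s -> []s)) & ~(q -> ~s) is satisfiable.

1. ~([]([]~s -> s) -> ([][]~s -> []s)) & ~(q -> ~s), w0
2. ~([]([]~s -> s) -> ([][]~s -> []s)), w0
3. ~(q -> ~s), w0
4. []([]~s -> s), w0
5. ~([][]~s -> []s), w0
6. q, w0
7. s, w0
8. [][]~s, w0
9. ~[]s, w0
10. []~s -> s, w0
11. []~s, w0
12. ~s, w0
Accessibility: w0Rw0
Branch closes: s and ~s both at w0.
Every branch closes; the branch above is one of them.

Unsatisfiable (every branch closes)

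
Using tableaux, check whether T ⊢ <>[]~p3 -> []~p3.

Tableau for the negation ~(<>[]~p3 -> []~p3):
1. ~(<>[]~p3 -> []~p3), 0
2. <>[]~p3, 0   [~->-rule on 1]
3. ~[]~p3, 0   [~->-rule on 1]
4. []~p3, 1   [<>-rule on 2: fresh world 1, 0R1]
5. ~p3, 1   [[]-rule on 4 via 1R1]
6. p3, 2   [~[]-rule on 3: fresh world 2, 0R2]
Accessibility: 0R0, 0R1, 0R2, 1R1, 2R2
The negation has an open branch (countermodel exists).

Not valid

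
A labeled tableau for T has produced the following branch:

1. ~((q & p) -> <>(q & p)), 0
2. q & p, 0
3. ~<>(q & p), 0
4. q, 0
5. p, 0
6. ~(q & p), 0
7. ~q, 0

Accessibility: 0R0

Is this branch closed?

Closed

Both q and ~q appear at 0.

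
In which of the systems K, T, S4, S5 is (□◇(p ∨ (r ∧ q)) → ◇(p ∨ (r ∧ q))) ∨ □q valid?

T-tableau for the negation ¬((□◇(p ∨ (r ∧ q)) → ◇(p ∨ (r ∧ q))) ∨ □q):
1. ¬((□◇(p ∨ (r ∧ q)) → ◇(p ∨ (r ∧ q))) ∨ □q), 0
2. ¬(□◇(p ∨ (r ∧ q)) → ◇(p ∨ (r ∧ q))), 0
3. ¬□q, 0
4. □◇(p ∨ (r ∧ q)), 0
5. ¬◇(p ∨ (r ∧ q)), 0
6. ◇(p ∨ (r ∧ q)), 0
7. ¬(p ∨ (r ∧ q)), 0
8. ¬p, 0
9. ¬(r ∧ q), 0
10. ¬q, 0
11. ¬q, 1
12. ◇(p ∨ (r ∧ q)), 1
13. ¬(p ∨ (r ∧ q)), 1
14. ¬p, 1
15. ¬(r ∧ q), 1
16. p ∨ (r ∧ q), 2
17. ◇(p ∨ (r ∧ q)), 2
18. ¬(p ∨ (r ∧ q)), 2
19. ¬p, 2
20. ¬(r ∧ q), 2
21. r ∧ q, 2
22. r, 2
23. q, 2
24. ¬q, 2
Accessibility: 0R0, 0R1, 0R2, 1R1, 2R2
Branch closes: q and ¬q both at 2.
Every branch closes (one shown): valid in T, hence also in S4, S5 (every theorem of T is a theorem of S4 and S5).
K-tableau for the negation ¬((□◇(p ∨ (r ∧ q)) → ◇(p ∨ (r ∧ q))) ∨ □q):
1. ¬((□◇(p ∨ (r ∧ q)) → ◇(p ∨ (r ∧ q))) ∨ □q), 0
2. ¬(□◇(p ∨ (r ∧ q)) → ◇(p ∨ (r ∧ q))), 0
3. ¬□q, 0
4. □◇(p ∨ (r ∧ q)), 0
5. ¬◇(p ∨ (r ∧ q)), 0
6. ¬q, 1
7. ◇(p ∨ (r ∧ q)), 1
8. ¬(p ∨ (r ∧ q)), 1
9. ¬p, 1
10. ¬(r ∧ q), 1
11. p ∨ (r ∧ q), 2
12. r ∧ q, 2
13. r, 2
14. q, 2
Accessibility: 0R1, 1R2
Complete open branch: countermodel on a K-frame, so not valid in K.

T, S4, S5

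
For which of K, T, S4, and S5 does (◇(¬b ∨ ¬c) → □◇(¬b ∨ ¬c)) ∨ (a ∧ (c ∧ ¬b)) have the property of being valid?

S5

S5-tableau for the negation ¬((◇(¬b ∨ ¬c) → □◇(¬b ∨ ¬c)) ∨ (a ∧ (c ∧ ¬b))):
1. ¬((◇(¬b ∨ ¬c) → □◇(¬b ∨ ¬c)) ∨ (a ∧ (c ∧ ¬b))), u
2. ¬(◇(¬b ∨ ¬c) → □◇(¬b ∨ ¬c)), u
3. ¬(a ∧ (c ∧ ¬b)), u
4. ◇(¬b ∨ ¬c), u
5. ¬□◇(¬b ∨ ¬c), u
6. ¬(c ∧ ¬b), u
7. b, u
8. ¬b ∨ ¬c, v
9. ¬c, v
10. ¬◇(¬b ∨ ¬c), w
11. ¬(¬b ∨ ¬c), u
12. c, u
13. ¬(¬b ∨ ¬c), v
14. b, v
15. c, v
Accessibility: uRu, uRv, uRw, vRu, vRv, vRw, wRu, wRv, wRw
Branch closes: c and ¬c both at v.
Every branch closes (one shown): valid in S5.
S4-tableau for the negation ¬((◇(¬b ∨ ¬c) → □◇(¬b ∨ ¬c)) ∨ (a ∧ (c ∧ ¬b))):
1. ¬((◇(¬b ∨ ¬c) → □◇(¬b ∨ ¬c)) ∨ (a ∧ (c ∧ ¬b))), u
2. ¬(◇(¬b ∨ ¬c) → □◇(¬b ∨ ¬c)), u
3. ¬(a ∧ (c ∧ ¬b)), u
4. ◇(¬b ∨ ¬c), u
5. ¬□◇(¬b ∨ ¬c), u
6. ¬(c ∧ ¬b), u
7. b, u
8. ¬b ∨ ¬c, v
9. ¬c, v
10. ¬◇(¬b ∨ ¬c), w
11. ¬(¬b ∨ ¬c), w
12. b, w
13. c, w
Accessibility: uRu, uRv, uRw, vRv, wRw
Complete open branch: countermodel on an S4-frame, so not valid in S4, nor in K, T (the same frame is also a K-frame and a T-frame).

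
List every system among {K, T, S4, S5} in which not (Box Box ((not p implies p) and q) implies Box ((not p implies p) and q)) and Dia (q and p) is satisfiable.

T-tableau for the formula:
1. not (Box Box ((not p implies p) and q) implies Box ((not p implies p) and q)) and Dia (q and p), u
2. not (Box Box ((not p implies p) and q) implies Box ((not p implies p) and q)), u
3. Dia (q and p), u
4. Box Box ((not p implies p) and q), u
5. not Box ((not p implies p) and q), u
6. Box ((not p implies p) and q), u
7. (not p implies p) and q, u
8. not p implies p, u
9. q, u
10. p, u
11. q and p, v
12. q, v
13. p, v
14. Box ((not p implies p) and q), v
15. (not p implies p) and q, v
16. not p implies p, v
17. not ((not p implies p) and q), w
18. Box ((not p implies p) and q), w
19. (not p implies p) and q, w
20. not p implies p, w
21. q, w
22. not (not p implies p), w
23. not p, w
24. p, w
Accessibility: uRu, uRv, uRw, vRv, wRw
Branch closes: p and not p both at w.
Every branch closes (one shown): unsatisfiable in T, hence also in S4, S5 (every S4/S5-frame is a T-frame).
K-tableau for the formula:
1. not (Box Box ((not p implies p) and q) implies Box ((not p implies p) and q)) and Dia (q and p), u
2. not (Box Box ((not p implies p) and q) implies Box ((not p implies p) and q)), u
3. Dia (q and p), u
4. Box Box ((not p implies p) and q), u
5. not Box ((not p implies p) and q), u
6. q and p, v
7. q, v
8. p, v
9. Box ((not p implies p) and q), v
10. not ((not p implies p) and q), w
11. Box ((not p implies p) and q), w
12. not q, w
Accessibility: uRv, uRw
Complete open branch: satisfiable in K.

K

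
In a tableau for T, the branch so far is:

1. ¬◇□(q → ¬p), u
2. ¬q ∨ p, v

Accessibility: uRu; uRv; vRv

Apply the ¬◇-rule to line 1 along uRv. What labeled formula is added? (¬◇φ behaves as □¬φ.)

¬◇φ behaves as □¬φ: propagate the negated body to each accessible world.

¬□(q → ¬p), v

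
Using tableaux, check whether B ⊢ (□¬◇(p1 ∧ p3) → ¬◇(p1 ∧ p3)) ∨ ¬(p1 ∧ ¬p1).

Yes, valid

Tableau for the negation ¬((□¬◇(p1 ∧ p3) → ¬◇(p1 ∧ p3)) ∨ ¬(p1 ∧ ¬p1)):
1. ¬((□¬◇(p1 ∧ p3) → ¬◇(p1 ∧ p3)) ∨ ¬(p1 ∧ ¬p1)), w0
2. ¬(□¬◇(p1 ∧ p3) → ¬◇(p1 ∧ p3)), w0
3. p1 ∧ ¬p1, w0
4. □¬◇(p1 ∧ p3), w0
5. ◇(p1 ∧ p3), w0
6. p1, w0
7. ¬p1, w0
Accessibility: w0Rw0
Branch closes: p1 and ¬p1 both at w0.
Every branch of the negation's tableau closes; the branch above is one of them.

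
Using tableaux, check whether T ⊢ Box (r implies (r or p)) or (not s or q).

Tableau for the negation not (Box (r implies (r or p)) or (not s or q)):
1. not (Box (r implies (r or p)) or (not s or q)), 0
2. not Box (r implies (r or p)), 0
3. not (not s or q), 0
4. s, 0
5. not q, 0
6. not (r implies (r or p)), 1
7. r, 1
8. not (r or p), 1
9. not r, 1
10. not p, 1
Accessibility: 0R0, 0R1, 1R1
Branch closes: r and not r both at 1.
Every branch of the negation's tableau closes; the branch above is one of them.

Valid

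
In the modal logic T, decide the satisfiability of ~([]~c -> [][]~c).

Yes, satisfiable

1. ~([]~c -> [][]~c), w0
2. []~c, w0   [~->-rule on 1]
3. ~[][]~c, w0   [~->-rule on 1]
4. ~c, w0   [[]-rule on 2 via w0Rw0]
5. ~[]~c, w1   [~[]-rule on 3: fresh world w1, w0Rw1]
6. ~c, w1   [[]-rule on 2 via w0Rw1]
7. c, w2   [~[]-rule on 5: fresh world w2, w1Rw2]
Accessibility: w0Rw0, w0Rw1, w1Rw1, w1Rw2, w2Rw2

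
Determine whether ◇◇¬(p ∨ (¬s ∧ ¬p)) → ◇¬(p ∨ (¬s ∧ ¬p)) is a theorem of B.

Tableau for the negation ¬(◇◇¬(p ∨ (¬s ∧ ¬p)) → ◇¬(p ∨ (¬s ∧ ¬p))):
1. ¬(◇◇¬(p ∨ (¬s ∧ ¬p)) → ◇¬(p ∨ (¬s ∧ ¬p))), 0
2. ◇◇¬(p ∨ (¬s ∧ ¬p)), 0   [¬→-rule on 1]
3. ¬◇¬(p ∨ (¬s ∧ ¬p)), 0   [¬→-rule on 1]
4. p ∨ (¬s ∧ ¬p), 0   [¬◇-rule on 3 via 0R0]
5. ¬s ∧ ¬p, 0   [∨-rule on 4 (branches; this branch)]
6. ¬s, 0   [∧-rule on 5]
7. ¬p, 0   [∧-rule on 5]
8. ◇¬(p ∨ (¬s ∧ ¬p)), 1   [◇-rule on 2: fresh world 1, 0R1]
9. p ∨ (¬s ∧ ¬p), 1   [¬◇-rule on 3 via 0R1]
10. ¬s ∧ ¬p, 1   [∨-rule on 9 (branches; this branch)]
11. ¬s, 1   [∧-rule on 10]
12. ¬p, 1   [∧-rule on 10]
13. ¬(p ∨ (¬s ∧ ¬p)), 2   [◇-rule on 8: fresh world 2, 1R2]
14. ¬p, 2   [¬∨-rule on 13]
15. ¬(¬s ∧ ¬p), 2   [¬∨-rule on 13]
16. s, 2   [¬∧-rule on 15 (branches; this branch)]
Accessibility: 0R0, 0R1, 1R0, 1R1, 1R2, 2R1, 2R2
The negation has an open branch (countermodel exists).

No, not valid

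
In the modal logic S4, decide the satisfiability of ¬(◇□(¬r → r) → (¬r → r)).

1. ¬(◇□(¬r → r) → (¬r → r)), u
2. ◇□(¬r → r), u   [¬→-rule on 1]
3. ¬(¬r → r), u   [¬→-rule on 1]
4. ¬r, u   [¬→-rule on 3]
5. □(¬r → r), v   [◇-rule on 2: fresh world v, uRv]
6. ¬r → r, v   [□-rule on 5 via vRv]
7. r, v   [→-rule on 6 (branches; this branch)]
Accessibility: uRu, uRv, vRv

Satisfiable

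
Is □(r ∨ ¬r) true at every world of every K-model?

Tableau for the negation ¬□(r ∨ ¬r):
1. ¬□(r ∨ ¬r), u
2. ¬(r ∨ ¬r), v
3. ¬r, v
4. r, v
Accessibility: uRv
Branch closes: r and ¬r both at v.
Every branch of the negation's tableau closes; the branch above is one of them.

Valid in K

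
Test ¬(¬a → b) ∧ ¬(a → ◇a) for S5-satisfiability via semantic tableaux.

Unsatisfiable (every branch closes)

1. ¬(¬a → b) ∧ ¬(a → ◇a), w0
2. ¬(¬a → b), w0
3. ¬(a → ◇a), w0
4. ¬a, w0
5. ¬b, w0
6. a, w0
7. ¬◇a, w0
Accessibility: w0Rw0
Branch closes: a and ¬a both at w0.
(One branch shown.) All branches close.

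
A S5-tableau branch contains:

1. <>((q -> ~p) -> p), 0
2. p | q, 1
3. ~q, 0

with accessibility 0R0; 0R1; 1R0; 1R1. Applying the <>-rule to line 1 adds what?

a fresh world 2 with 0R2, and (q -> ~p) -> p at 2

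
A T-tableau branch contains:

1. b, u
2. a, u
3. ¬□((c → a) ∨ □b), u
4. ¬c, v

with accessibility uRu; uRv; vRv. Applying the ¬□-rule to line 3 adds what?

a fresh world w with uRw, and ¬((c → a) ∨ □b) at w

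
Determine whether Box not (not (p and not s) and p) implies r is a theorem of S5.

Invalid (countermodel exists)

Tableau for the negation not (Box not (not (p and not s) and p) implies r):
1. not (Box not (not (p and not s) and p) implies r), 0
2. Box not (not (p and not s) and p), 0
3. not r, 0
4. not (not (p and not s) and p), 0
5. not p, 0
Accessibility: 0R0
The negation has an open branch (countermodel exists).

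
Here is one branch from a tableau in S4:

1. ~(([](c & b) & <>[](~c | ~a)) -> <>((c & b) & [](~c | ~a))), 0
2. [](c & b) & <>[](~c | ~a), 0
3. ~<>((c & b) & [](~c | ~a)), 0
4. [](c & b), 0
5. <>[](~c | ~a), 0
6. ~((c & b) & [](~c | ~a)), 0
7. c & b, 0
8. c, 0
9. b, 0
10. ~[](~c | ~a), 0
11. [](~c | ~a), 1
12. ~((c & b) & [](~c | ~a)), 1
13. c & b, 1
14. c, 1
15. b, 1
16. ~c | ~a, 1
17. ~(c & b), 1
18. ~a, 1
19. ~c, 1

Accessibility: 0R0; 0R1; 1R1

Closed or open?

Closed

Both c and ~c appear at 1.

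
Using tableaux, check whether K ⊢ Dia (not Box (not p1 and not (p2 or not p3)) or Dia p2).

No, not valid

Tableau for the negation not Dia (not Box (not p1 and not (p2 or not p3)) or Dia p2):
1. not Dia (not Box (not p1 and not (p2 or not p3)) or Dia p2), u
The negation has an open branch (countermodel exists).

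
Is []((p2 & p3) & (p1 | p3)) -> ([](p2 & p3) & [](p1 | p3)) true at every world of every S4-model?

Tableau for the negation ~([]((p2 & p3) & (p1 | p3)) -> ([](p2 & p3) & [](p1 | p3))):
1. ~([]((p2 & p3) & (p1 | p3)) -> ([](p2 & p3) & [](p1 | p3))), 0
2. []((p2 & p3) & (p1 | p3)), 0   [~->-rule on 1]
3. ~([](p2 & p3) & [](p1 | p3)), 0   [~->-rule on 1]
4. (p2 & p3) & (p1 | p3), 0   [[]-rule on 2 via 0R0]
5. p2 & p3, 0   [&-rule on 4]
6. p1 | p3, 0   [&-rule on 4]
7. p2, 0   [&-rule on 5]
8. p3, 0   [&-rule on 5]
9. ~[](p1 | p3), 0   [~&-rule on 3 (branches; this branch)]
10. ~(p1 | p3), 1   [~[]-rule on 9: fresh world 1, 0R1]
11. ~p1, 1   [~|-rule on 10]
12. ~p3, 1   [~|-rule on 10]
13. (p2 & p3) & (p1 | p3), 1   [[]-rule on 2 via 0R1]
14. p2 & p3, 1   [&-rule on 13]
15. p1 | p3, 1   [&-rule on 13]
16. p2, 1   [&-rule on 14]
17. p3, 1   [&-rule on 14]
Accessibility: 0R0, 0R1, 1R1
Branch closes: p3 and ~p3 both at 1.
All branches of the negation close; one closing branch shown above.

Yes, valid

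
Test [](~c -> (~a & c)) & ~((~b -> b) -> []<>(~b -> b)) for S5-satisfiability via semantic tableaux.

Unsatisfiable

1. [](~c -> (~a & c)) & ~((~b -> b) -> []<>(~b -> b)), u
2. [](~c -> (~a & c)), u
3. ~((~b -> b) -> []<>(~b -> b)), u
4. ~b -> b, u
5. ~[]<>(~b -> b), u
6. ~c -> (~a & c), u
7. b, u
8. ~a & c, u
9. ~a, u
10. c, u
11. ~<>(~b -> b), v
12. ~c -> (~a & c), v
13. ~(~b -> b), u
14. ~b, u
Accessibility: uRu, uRv, vRu, vRv
Branch closes: b and ~b both at u.
Every branch closes; the branch above is one of them.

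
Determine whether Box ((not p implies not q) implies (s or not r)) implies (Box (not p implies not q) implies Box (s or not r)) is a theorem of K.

Valid in K

Tableau for the negation not (Box ((not p implies not q) implies (s or not r)) implies (Box (not p implies not q) implies Box (s or not r))):
1. not (Box ((not p implies not q) implies (s or not r)) implies (Box (not p implies not q) implies Box (s or not r))), w0
2. Box ((not p implies not q) implies (s or not r)), w0
3. not (Box (not p implies not q) implies Box (s or not r)), w0
4. Box (not p implies not q), w0
5. not Box (s or not r), w0
6. not (s or not r), w1
7. not s, w1
8. r, w1
9. (not p implies not q) implies (s or not r), w1
10. not p implies not q, w1
11. s or not r, w1
12. not q, w1
13. not r, w1
Accessibility: w0Rw1
Branch closes: r and not r both at w1.
Every branch of the negation's tableau closes; the branch above is one of them.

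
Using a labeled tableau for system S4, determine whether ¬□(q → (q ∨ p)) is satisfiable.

1. ¬□(q → (q ∨ p)), w0
2. ¬(q → (q ∨ p)), w1
3. q, w1
4. ¬(q ∨ p), w1
5. ¬q, w1
6. ¬p, w1
Accessibility: w0Rw0, w0Rw1, w1Rw1
Branch closes: q and ¬q both at w1.
Every branch closes; the branch above is one of them.

Unsatisfiable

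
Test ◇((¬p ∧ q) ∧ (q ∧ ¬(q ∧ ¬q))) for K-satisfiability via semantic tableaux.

Satisfiable

1. ◇((¬p ∧ q) ∧ (q ∧ ¬(q ∧ ¬q))), 0
2. (¬p ∧ q) ∧ (q ∧ ¬(q ∧ ¬q)), 1
3. ¬p ∧ q, 1
4. q ∧ ¬(q ∧ ¬q), 1
5. ¬p, 1
6. q, 1
7. ¬(q ∧ ¬q), 1
Accessibility: 0R1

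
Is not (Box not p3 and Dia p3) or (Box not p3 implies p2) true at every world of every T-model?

Tableau for the negation not (not (Box not p3 and Dia p3) or (Box not p3 implies p2)):
1. not (not (Box not p3 and Dia p3) or (Box not p3 implies p2)), w0
2. Box not p3 and Dia p3, w0   [neg-or-rule on 1]
3. not (Box not p3 implies p2), w0   [neg-or-rule on 1]
4. Box not p3, w0   [and-rule on 2]
5. Dia p3, w0   [and-rule on 2]
6. not p2, w0   [neg-implies-rule on 3]
7. not p3, w0   [Box-rule on 4 via w0Rw0]
8. p3, w1   [Dia-rule on 5: fresh world w1, w0Rw1]
9. not p3, w1   [Box-rule on 4 via w0Rw1]
Accessibility: w0Rw0, w0Rw1, w1Rw1
Branch closes: p3 and not p3 both at w1.
Every branch of the negation's tableau closes; the branch above is one of them.

Yes, valid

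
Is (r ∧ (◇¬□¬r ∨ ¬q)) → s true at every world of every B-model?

Tableau for the negation ¬((r ∧ (◇¬□¬r ∨ ¬q)) → s):
1. ¬((r ∧ (◇¬□¬r ∨ ¬q)) → s), u
2. r ∧ (◇¬□¬r ∨ ¬q), u
3. ¬s, u
4. r, u
5. ◇¬□¬r ∨ ¬q, u
6. ¬q, u
Accessibility: uRu
The negation has an open branch (countermodel exists).

No, not valid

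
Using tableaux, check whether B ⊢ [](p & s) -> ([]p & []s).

Valid

Tableau for the negation ~([](p & s) -> ([]p & []s)):
1. ~([](p & s) -> ([]p & []s)), w0
2. [](p & s), w0
3. ~([]p & []s), w0
4. p & s, w0
5. p, w0
6. s, w0
7. ~[]s, w0
8. ~s, w1
9. p & s, w1
10. p, w1
11. s, w1
Accessibility: w0Rw0, w0Rw1, w1Rw0, w1Rw1
Branch closes: s and ~s both at w1.
Every branch of the negation's tableau closes; the branch above is one of them.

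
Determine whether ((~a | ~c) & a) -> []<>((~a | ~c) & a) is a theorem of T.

Not valid

Tableau for the negation ~(((~a | ~c) & a) -> []<>((~a | ~c) & a)):
1. ~(((~a | ~c) & a) -> []<>((~a | ~c) & a)), w0
2. (~a | ~c) & a, w0   [~->-rule on 1]
3. ~[]<>((~a | ~c) & a), w0   [~->-rule on 1]
4. ~a | ~c, w0   [&-rule on 2]
5. a, w0   [&-rule on 2]
6. ~c, w0   [|-rule on 4 (branches; this branch)]
7. ~<>((~a | ~c) & a), w1   [~[]-rule on 3: fresh world w1, w0Rw1]
8. ~((~a | ~c) & a), w1   [~<>-rule on 7 via w1Rw1]
9. ~a, w1   [~&-rule on 8 (branches; this branch)]
Accessibility: w0Rw0, w0Rw1, w1Rw1
The negation has an open branch (countermodel exists).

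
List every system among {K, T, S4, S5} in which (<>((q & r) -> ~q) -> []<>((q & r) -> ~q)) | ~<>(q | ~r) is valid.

S5

S4-tableau for the negation ~((<>((q & r) -> ~q) -> []<>((q & r) -> ~q)) | ~<>(q | ~r)):
1. ~((<>((q & r) -> ~q) -> []<>((q & r) -> ~q)) | ~<>(q | ~r)), u
2. ~(<>((q & r) -> ~q) -> []<>((q & r) -> ~q)), u   [~|-rule on 1]
3. <>(q | ~r), u   [~|-rule on 1]
4. <>((q & r) -> ~q), u   [~->-rule on 2]
5. ~[]<>((q & r) -> ~q), u   [~->-rule on 2]
6. q | ~r, v   [<>-rule on 3: fresh world v, uRv]
7. ~r, v   [|-rule on 6 (branches; this branch)]
8. (q & r) -> ~q, w   [<>-rule on 4: fresh world w, uRw]
9. ~q, w   [->-rule on 8 (branches; this branch)]
10. ~<>((q & r) -> ~q), x   [~[]-rule on 5: fresh world x, uRx]
11. ~((q & r) -> ~q), x   [~<>-rule on 10 via xRx]
12. q & r, x   [~->-rule on 11]
13. q, x   [~->-rule on 11]
14. r, x   [&-rule on 12]
Accessibility: uRu, uRv, uRw, uRx, vRv, wRw, xRx
Complete open branch: countermodel on an S4-frame, so not valid in S4, nor in K, T (the same frame is also a K-frame and a T-frame).
S5-tableau for the negation ~((<>((q & r) -> ~q) -> []<>((q & r) -> ~q)) | ~<>(q | ~r)):
1. ~((<>((q & r) -> ~q) -> []<>((q & r) -> ~q)) | ~<>(q | ~r)), u
2. ~(<>((q & r) -> ~q) -> []<>((q & r) -> ~q)), u   [~|-rule on 1]
3. <>(q | ~r), u   [~|-rule on 1]
4. <>((q & r) -> ~q), u   [~->-rule on 2]
5. ~[]<>((q & r) -> ~q), u   [~->-rule on 2]
6. q | ~r, v   [<>-rule on 3: fresh world v, uRv]
7. q, v   [|-rule on 6 (branches; this branch)]
8. (q & r) -> ~q, w   [<>-rule on 4: fresh world w, uRw]
9. ~(q & r), w   [->-rule on 8 (branches; this branch)]
10. ~r, w   [~&-rule on 9 (branches; this branch)]
11. ~<>((q & r) -> ~q), x   [~[]-rule on 5: fresh world x, uRx]
12. ~((q & r) -> ~q), u   [~<>-rule on 11 via xRu]
13. q & r, u   [~->-rule on 12]
14. q, u   [~->-rule on 12]
15. r, u   [&-rule on 13]
16. ~((q & r) -> ~q), v   [~<>-rule on 11 via xRv]
17. q & r, v   [~->-rule on 16]
18. r, v   [&-rule on 17]
19. ~((q & r) -> ~q), w   [~<>-rule on 11 via xRw]
20. q & r, w   [~->-rule on 19]
21. q, w   [~->-rule on 19]
22. r, w   [&-rule on 20]
Accessibility: uRu, uRv, uRw, uRx, vRu, vRv, vRw, vRx, wRu, wRv, wRw, wRx, xRu, xRv, xRw, xRx
Branch closes: r and ~r both at w.
Every branch closes (one shown): valid in S5.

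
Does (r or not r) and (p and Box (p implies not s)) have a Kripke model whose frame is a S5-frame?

1. (r or not r) and (p and Box (p implies not s)), u
2. r or not r, u
3. p and Box (p implies not s), u
4. p, u
5. Box (p implies not s), u
6. p implies not s, u
7. not r, u
8. not s, u
Accessibility: uRu

Yes, satisfiable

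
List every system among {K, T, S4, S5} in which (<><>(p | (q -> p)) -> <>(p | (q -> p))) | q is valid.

T-tableau for the negation ~((<><>(p | (q -> p)) -> <>(p | (q -> p))) | q):
1. ~((<><>(p | (q -> p)) -> <>(p | (q -> p))) | q), u
2. ~(<><>(p | (q -> p)) -> <>(p | (q -> p))), u   [~|-rule on 1]
3. ~q, u   [~|-rule on 1]
4. <><>(p | (q -> p)), u   [~->-rule on 2]
5. ~<>(p | (q -> p)), u   [~->-rule on 2]
6. ~(p | (q -> p)), u   [~<>-rule on 5 via uRu]
7. ~p, u   [~|-rule on 6]
8. ~(q -> p), u   [~|-rule on 6]
9. q, u   [~->-rule on 8]
Accessibility: uRu
Branch closes: q and ~q both at u.
Every branch closes (one shown): valid in T, hence also in S4, S5 (every theorem of T is a theorem of S4 and S5).
K-tableau for the negation ~((<><>(p | (q -> p)) -> <>(p | (q -> p))) | q):
1. ~((<><>(p | (q -> p)) -> <>(p | (q -> p))) | q), u
2. ~(<><>(p | (q -> p)) -> <>(p | (q -> p))), u   [~|-rule on 1]
3. ~q, u   [~|-rule on 1]
4. <><>(p | (q -> p)), u   [~->-rule on 2]
5. ~<>(p | (q -> p)), u   [~->-rule on 2]
6. <>(p | (q -> p)), v   [<>-rule on 4: fresh world v, uRv]
7. ~(p | (q -> p)), v   [~<>-rule on 5 via uRv]
8. ~p, v   [~|-rule on 7]
9. ~(q -> p), v   [~|-rule on 7]
10. q, v   [~->-rule on 9]
11. p | (q -> p), w   [<>-rule on 6: fresh world w, vRw]
12. q -> p, w   [|-rule on 11 (branches; this branch)]
13. p, w   [->-rule on 12 (branches; this branch)]
Accessibility: uRv, vRw
Complete open branch: countermodel on a K-frame, so not valid in K.

T, S4, S5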